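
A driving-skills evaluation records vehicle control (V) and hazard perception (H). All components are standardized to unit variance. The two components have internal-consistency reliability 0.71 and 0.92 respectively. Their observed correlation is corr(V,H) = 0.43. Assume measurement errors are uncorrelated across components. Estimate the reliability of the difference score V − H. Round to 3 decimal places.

Var(V−H) = 1 + 1 − 2·0.43 = 2 − 0.86 = 1.14.
With uncorrelated errors the cross-covariances are all true-score covariance, so they carry over unchanged; only the diagonal terms shrink to ρᵢσᵢ².
True-score variance = [0.71 + 0.92] − 0.86 = 1.63 − 0.86 = 0.77.
Reliability = 0.77 / 1.14 = 0.675.

0.675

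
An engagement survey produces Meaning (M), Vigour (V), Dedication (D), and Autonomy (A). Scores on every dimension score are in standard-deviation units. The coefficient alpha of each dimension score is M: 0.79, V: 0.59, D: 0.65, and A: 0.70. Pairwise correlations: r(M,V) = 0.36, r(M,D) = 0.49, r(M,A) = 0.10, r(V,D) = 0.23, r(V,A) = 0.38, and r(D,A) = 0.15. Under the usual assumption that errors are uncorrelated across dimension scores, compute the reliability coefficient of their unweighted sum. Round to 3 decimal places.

0.829

Var(M+V+D+A) = 4 + 2·[0.36 + 0.49 + 0.10 + 0.23 + 0.38 + 0.15] = 4 + 3.42 = 7.42.
With uncorrelated errors the cross-covariances are all true-score covariance, so they carry over unchanged; only the diagonal terms shrink to ρᵢσᵢ².
True-score variance = [0.79 + 0.59 + 0.65 + 0.70] + 3.42 = 2.73 + 3.42 = 6.15.
Reliability = 6.15 / 7.42 = 0.829.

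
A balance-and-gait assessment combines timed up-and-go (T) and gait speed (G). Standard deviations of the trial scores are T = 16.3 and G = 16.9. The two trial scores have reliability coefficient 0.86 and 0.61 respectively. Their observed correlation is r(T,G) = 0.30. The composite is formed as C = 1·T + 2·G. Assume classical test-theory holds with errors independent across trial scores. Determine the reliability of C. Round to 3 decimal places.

0.722

Var(C) = 16.3² + 2²·16.9² + 2·[2·16.3·16.9·0.30] = 1408.13 + 330.564 = 1738.69.
With uncorrelated errors the cross-covariances are all true-score covariance, so they carry over unchanged; only the diagonal terms shrink to ρᵢσᵢ².
True-score variance = [16.3²·0.86 + 2²·16.9²·0.61] + 330.564 = 925.382 + 330.564 = 1255.95.
Reliability = 1255.95 / 1738.69 = 0.722.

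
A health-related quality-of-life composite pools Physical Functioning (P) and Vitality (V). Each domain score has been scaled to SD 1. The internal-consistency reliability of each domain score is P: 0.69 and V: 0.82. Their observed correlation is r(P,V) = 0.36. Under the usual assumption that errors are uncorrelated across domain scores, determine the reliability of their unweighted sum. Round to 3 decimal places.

0.820

Var(P+V) = 2 + 2·[0.36] = 2 + 0.72 = 2.72.
Under uncorrelated errors the observed covariances equal the true-score covariances, so only the own-variance terms attenuate.
True-score variance = [0.69 + 0.82] + 0.72 = 1.51 + 0.72 = 2.23.
Reliability = 2.23 / 2.72 = 0.820.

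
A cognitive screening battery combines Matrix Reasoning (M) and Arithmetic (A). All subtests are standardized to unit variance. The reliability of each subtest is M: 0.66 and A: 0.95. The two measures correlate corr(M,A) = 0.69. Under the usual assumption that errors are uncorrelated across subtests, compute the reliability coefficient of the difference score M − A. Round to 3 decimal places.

0.371

Var(M−A) = 1 + 1 − 2·0.69 = 2 − 1.38 = 0.62.
Under uncorrelated errors the observed covariances equal the true-score covariances, so only the own-variance terms attenuate.
True-score variance = [0.66 + 0.95] − 1.38 = 1.61 − 1.38 = 0.23.
Reliability = 0.23 / 0.62 = 0.371.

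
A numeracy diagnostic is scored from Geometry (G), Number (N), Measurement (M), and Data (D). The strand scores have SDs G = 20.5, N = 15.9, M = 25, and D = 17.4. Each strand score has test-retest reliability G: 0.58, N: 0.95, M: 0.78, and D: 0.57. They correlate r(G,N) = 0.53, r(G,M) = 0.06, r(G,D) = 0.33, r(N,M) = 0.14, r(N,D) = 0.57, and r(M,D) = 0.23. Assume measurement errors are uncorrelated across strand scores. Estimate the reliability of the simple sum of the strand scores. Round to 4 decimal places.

0.8408

Var(G+N+M+D) = 20.5² + 15.9² + 25² + 17.4² + 2·[20.5·15.9·0.53 + 20.5·25·0.06 + 20.5·17.4·0.33 + 15.9·25·0.14 + 15.9·17.4·0.57 + 25·17.4·0.23] = 1600.82 + 1269.22 = 2870.04.
Under uncorrelated errors the observed covariances equal the true-score covariances, so only the own-variance terms attenuate.
True-score variance = [20.5²·0.58 + 15.9²·0.95 + 25²·0.78 + 17.4²·0.57] + 1269.22 = 1143.99 + 1269.22 = 2413.21.
Reliability = 2413.21 / 2870.04 = 0.8408.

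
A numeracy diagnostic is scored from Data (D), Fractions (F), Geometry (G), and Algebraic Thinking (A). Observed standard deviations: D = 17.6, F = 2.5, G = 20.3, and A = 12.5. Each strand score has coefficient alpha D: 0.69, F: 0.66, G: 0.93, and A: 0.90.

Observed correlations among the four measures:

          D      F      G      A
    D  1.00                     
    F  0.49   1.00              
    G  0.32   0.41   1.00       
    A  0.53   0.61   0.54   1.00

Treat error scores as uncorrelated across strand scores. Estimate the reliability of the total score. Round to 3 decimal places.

0.918

Var(D+F+G+A) = 17.6² + 2.5² + 20.3² + 12.5² + 2·[17.6·2.5·0.49 + 17.6·20.3·0.32 + 17.6·12.5·0.53 + 2.5·20.3·0.41 + 2.5·12.5·0.61 + 20.3·12.5·0.54] = 884.35 + 858.769 = 1743.12.
Because errors are independent across components, Cov(Tᵢ,Tⱼ) = Cov(Xᵢ,Xⱼ); the off-diagonal part of the true-score variance is the same as above.
True-score variance = [17.6²·0.69 + 2.5²·0.66 + 20.3²·0.93 + 12.5²·0.90] + 858.769 = 741.728 + 858.769 = 1600.5.
Reliability = 1600.5 / 1743.12 = 0.918.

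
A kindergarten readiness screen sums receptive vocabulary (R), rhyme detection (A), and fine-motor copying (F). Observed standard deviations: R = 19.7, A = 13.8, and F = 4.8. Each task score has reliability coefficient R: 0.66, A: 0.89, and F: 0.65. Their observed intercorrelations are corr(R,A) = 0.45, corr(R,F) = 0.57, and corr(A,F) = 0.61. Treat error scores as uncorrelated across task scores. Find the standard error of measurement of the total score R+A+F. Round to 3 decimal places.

Var(total) = 601.57 + 433.285 = 1034.86.
True-score variance = 440.607 + 433.285 = 873.892, so reliability = 0.8445.
Error variance = 1034.86 − 873.892 = 160.963; SEM = √160.963 = 12.687.

12.687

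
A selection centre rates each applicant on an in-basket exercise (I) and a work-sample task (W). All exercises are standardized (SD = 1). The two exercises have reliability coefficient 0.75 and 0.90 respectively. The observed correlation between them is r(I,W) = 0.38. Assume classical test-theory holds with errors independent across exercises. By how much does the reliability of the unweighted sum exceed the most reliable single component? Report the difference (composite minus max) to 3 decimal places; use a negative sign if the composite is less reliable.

Var(sum) = 2 + 0.76 = 2.76; true-score variance = 1.65 + 0.76 = 2.41; composite reliability = 0.8732.
Max component reliability = 0.9000.
Difference = 0.8732 − 0.9000 = -0.027.

-0.027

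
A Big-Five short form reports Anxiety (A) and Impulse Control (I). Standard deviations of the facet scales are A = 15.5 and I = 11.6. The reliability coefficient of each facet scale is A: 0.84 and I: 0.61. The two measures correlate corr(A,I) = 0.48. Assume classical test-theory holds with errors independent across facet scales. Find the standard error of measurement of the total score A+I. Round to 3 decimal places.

9.535

Var(total) = 374.81 + 172.608 = 547.418.
True-score variance = 283.892 + 172.608 = 456.5, so reliability = 0.8339.
Error variance = 547.418 − 456.5 = 90.9184; SEM = √90.9184 = 9.535.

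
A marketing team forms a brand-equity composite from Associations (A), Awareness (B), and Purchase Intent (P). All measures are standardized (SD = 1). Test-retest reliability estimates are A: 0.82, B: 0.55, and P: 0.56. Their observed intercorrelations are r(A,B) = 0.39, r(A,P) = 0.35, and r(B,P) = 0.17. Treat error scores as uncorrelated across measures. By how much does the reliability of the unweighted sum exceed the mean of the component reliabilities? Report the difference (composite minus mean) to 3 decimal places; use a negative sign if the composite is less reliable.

0.135

Var(sum) = 3 + 1.82 = 4.82; true-score variance = 1.93 + 1.82 = 3.75; composite reliability = 0.7780.
Mean component reliability = 0.6433.
Difference = 0.7780 − 0.6433 = 0.135.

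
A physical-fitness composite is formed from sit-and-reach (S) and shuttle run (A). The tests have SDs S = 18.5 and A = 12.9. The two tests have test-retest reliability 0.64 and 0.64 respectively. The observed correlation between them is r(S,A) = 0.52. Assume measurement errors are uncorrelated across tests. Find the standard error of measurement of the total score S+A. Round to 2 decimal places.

13.53

Var(total) = 508.66 + 248.196 = 756.856.
True-score variance = 325.542 + 248.196 = 573.738, so reliability = 0.7581.
Error variance = 756.856 − 573.738 = 183.118; SEM = √183.118 = 13.53.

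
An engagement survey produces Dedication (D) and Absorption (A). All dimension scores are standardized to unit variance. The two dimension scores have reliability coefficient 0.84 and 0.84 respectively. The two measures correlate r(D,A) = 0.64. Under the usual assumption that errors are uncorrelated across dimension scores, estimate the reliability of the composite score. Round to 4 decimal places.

Var(D+A) = 2 + 2·[0.64] = 2 + 1.28 = 3.28.
With uncorrelated errors the cross-covariances are all true-score covariance, so they carry over unchanged; only the diagonal terms shrink to ρᵢσᵢ².
True-score variance = [0.84 + 0.84] + 1.28 = 1.68 + 1.28 = 2.96.
Reliability = 2.96 / 3.28 = 0.9024.

0.9024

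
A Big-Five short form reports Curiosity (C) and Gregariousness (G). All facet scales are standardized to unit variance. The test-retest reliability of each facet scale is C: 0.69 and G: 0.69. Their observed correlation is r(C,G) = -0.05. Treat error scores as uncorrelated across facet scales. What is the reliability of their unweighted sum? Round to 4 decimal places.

0.6737

Var(C+G) = 2 + 2·[(-0.05)] = 2 − 0.1 = 1.9.
With uncorrelated errors the cross-covariances are all true-score covariance, so they carry over unchanged; only the diagonal terms shrink to ρᵢσᵢ².
True-score variance = [0.69 + 0.69] − 0.1 = 1.38 − 0.1 = 1.28.
Reliability = 1.28 / 1.9 = 0.6737.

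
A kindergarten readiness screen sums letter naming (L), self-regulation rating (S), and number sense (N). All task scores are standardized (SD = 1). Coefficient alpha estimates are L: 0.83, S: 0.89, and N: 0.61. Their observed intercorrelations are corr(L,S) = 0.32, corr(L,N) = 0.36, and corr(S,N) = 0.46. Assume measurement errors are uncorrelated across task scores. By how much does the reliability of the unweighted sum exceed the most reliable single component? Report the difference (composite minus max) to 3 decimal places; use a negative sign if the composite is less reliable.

-0.017

Var(sum) = 3 + 2.28 = 5.28; true-score variance = 2.33 + 2.28 = 4.61; composite reliability = 0.8731.
Max component reliability = 0.8900.
Difference = 0.8731 − 0.8900 = -0.017.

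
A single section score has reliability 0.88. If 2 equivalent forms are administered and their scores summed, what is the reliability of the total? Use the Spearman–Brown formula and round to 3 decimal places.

ρ_k = kρ / (1 + (k−1)ρ) = 2·0.88 / (1 + 1·0.88) = 1.760 / 1.880 = 0.936.

0.936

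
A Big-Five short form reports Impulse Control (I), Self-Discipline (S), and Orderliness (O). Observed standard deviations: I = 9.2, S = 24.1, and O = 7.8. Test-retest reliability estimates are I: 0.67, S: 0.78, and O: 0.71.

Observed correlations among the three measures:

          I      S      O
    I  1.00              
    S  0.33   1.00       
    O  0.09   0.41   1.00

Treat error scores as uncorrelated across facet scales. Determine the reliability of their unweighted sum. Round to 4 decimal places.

0.8333

Var(I+S+O) = 9.2² + 24.1² + 7.8² + 2·[9.2·24.1·0.33 + 9.2·7.8·0.09 + 24.1·7.8·0.41] = 726.29 + 313.396 = 1039.69.
Because errors are independent across components, Cov(Tᵢ,Tⱼ) = Cov(Xᵢ,Xⱼ); the off-diagonal part of the true-score variance is the same as above.
True-score variance = [9.2²·0.67 + 24.1²·0.78 + 7.8²·0.71] + 313.396 = 552.937 + 313.396 = 866.333.
Reliability = 866.333 / 1039.69 = 0.8333.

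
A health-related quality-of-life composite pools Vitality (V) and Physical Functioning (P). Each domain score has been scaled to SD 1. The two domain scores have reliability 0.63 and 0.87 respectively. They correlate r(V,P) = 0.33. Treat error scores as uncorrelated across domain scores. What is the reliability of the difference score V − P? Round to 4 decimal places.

Var(V−P) = 1 + 1 − 2·0.33 = 2 − 0.66 = 1.34.
Because errors are independent across components, Cov(Tᵢ,Tⱼ) = Cov(Xᵢ,Xⱼ); the off-diagonal part of the true-score variance is the same as above.
True-score variance = [0.63 + 0.87] − 0.66 = 1.5 − 0.66 = 0.84.
Reliability = 0.84 / 1.34 = 0.6269.

0.6269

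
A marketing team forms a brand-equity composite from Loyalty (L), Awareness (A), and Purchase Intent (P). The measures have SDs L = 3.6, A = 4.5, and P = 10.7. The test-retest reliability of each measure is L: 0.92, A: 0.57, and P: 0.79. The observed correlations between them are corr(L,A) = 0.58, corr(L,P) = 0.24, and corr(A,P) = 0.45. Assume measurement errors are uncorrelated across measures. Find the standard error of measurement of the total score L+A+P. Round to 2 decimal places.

5.81

Var(total) = 147.7 + 80.6166 = 228.317.
True-score variance = 113.913 + 80.6166 = 194.529, so reliability = 0.8520.
Error variance = 228.317 − 194.529 = 33.7872; SEM = √33.7872 = 5.81.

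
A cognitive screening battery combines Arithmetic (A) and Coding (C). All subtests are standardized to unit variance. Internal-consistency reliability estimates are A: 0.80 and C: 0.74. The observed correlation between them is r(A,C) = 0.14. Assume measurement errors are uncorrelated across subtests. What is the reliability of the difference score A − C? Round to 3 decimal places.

0.733

Var(A−C) = 1 + 1 − 2·0.14 = 2 − 0.28 = 1.72.
Under uncorrelated errors the observed covariances equal the true-score covariances, so only the own-variance terms attenuate.
True-score variance = [0.80 + 0.74] − 0.28 = 1.54 − 0.28 = 1.26.
Reliability = 1.26 / 1.72 = 0.733.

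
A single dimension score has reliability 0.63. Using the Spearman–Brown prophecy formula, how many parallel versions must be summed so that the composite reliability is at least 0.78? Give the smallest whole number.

3

k ≥ ρ*(1−ρ₁)/(ρ₁(1−ρ*)) = 0.78·0.37 / (0.63·0.22) = 2.082.
Smallest integer k = 3.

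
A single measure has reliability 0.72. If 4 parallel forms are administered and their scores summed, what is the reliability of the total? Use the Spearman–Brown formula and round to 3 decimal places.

0.911

ρ_k = kρ / (1 + (k−1)ρ) = 4·0.72 / (1 + 3·0.72) = 2.880 / 3.160 = 0.911.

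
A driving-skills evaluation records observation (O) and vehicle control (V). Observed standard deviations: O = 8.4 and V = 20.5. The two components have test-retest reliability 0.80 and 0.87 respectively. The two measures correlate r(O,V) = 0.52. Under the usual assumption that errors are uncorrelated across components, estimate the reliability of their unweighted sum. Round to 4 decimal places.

Var(O+V) = 8.4² + 20.5² + 2·[8.4·20.5·0.52] = 490.81 + 179.088 = 669.898.
Because errors are independent across components, Cov(Tᵢ,Tⱼ) = Cov(Xᵢ,Xⱼ); the off-diagonal part of the true-score variance is the same as above.
True-score variance = [8.4²·0.80 + 20.5²·0.87] + 179.088 = 422.066 + 179.088 = 601.154.
Reliability = 601.154 / 669.898 = 0.8974.

0.8974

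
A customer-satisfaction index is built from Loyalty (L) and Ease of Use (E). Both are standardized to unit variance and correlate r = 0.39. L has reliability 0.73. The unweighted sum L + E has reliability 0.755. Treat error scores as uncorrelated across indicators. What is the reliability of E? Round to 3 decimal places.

Var(L+E) = 2 + 2·0.39 = 2.780.
True-score variance = ρ_L + ρ_E + 2·0.39, so 0.755 = (0.73 + ρ_E + 0.78) / 2.780.
ρ_E = 0.755·2.780 − 0.73 − 0.78 = 0.589.

0.589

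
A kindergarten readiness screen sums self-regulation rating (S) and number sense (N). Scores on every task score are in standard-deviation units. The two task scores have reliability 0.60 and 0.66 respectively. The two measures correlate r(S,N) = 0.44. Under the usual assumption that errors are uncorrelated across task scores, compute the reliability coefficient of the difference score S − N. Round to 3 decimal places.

0.339

Var(S−N) = 1 + 1 − 2·0.44 = 2 − 0.88 = 1.12.
Under uncorrelated errors the observed covariances equal the true-score covariances, so only the own-variance terms attenuate.
True-score variance = [0.60 + 0.66] − 0.88 = 1.26 − 0.88 = 0.38.
Reliability = 0.38 / 1.12 = 0.339.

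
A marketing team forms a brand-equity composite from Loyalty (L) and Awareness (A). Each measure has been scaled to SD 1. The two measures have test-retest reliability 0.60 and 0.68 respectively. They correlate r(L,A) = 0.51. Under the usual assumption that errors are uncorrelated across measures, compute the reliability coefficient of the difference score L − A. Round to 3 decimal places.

0.265

Var(L−A) = 1 + 1 − 2·0.51 = 2 − 1.02 = 0.98.
Because errors are independent across components, Cov(Tᵢ,Tⱼ) = Cov(Xᵢ,Xⱼ); the off-diagonal part of the true-score variance is the same as above.
True-score variance = [0.60 + 0.68] − 1.02 = 1.28 − 1.02 = 0.26.
Reliability = 0.26 / 0.98 = 0.265.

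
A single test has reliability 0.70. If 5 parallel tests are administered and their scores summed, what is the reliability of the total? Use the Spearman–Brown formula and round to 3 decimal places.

ρ_k = kρ / (1 + (k−1)ρ) = 5·0.70 / (1 + 4·0.70) = 3.500 / 3.800 = 0.921.

0.921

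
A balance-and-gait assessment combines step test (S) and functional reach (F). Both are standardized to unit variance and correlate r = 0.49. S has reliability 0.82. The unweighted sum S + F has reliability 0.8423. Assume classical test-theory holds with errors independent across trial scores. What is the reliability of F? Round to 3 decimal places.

0.710

Var(S+F) = 2 + 2·0.49 = 2.980.
True-score variance = ρ_S + ρ_F + 2·0.49, so 0.8423 = (0.82 + ρ_F + 0.98) / 2.980.
ρ_F = 0.8423·2.980 − 0.82 − 0.98 = 0.710.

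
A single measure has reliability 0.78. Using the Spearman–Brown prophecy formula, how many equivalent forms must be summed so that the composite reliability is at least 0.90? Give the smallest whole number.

k ≥ ρ*(1−ρ₁)/(ρ₁(1−ρ*)) = 0.90·0.22 / (0.78·0.10) = 2.538.
Smallest integer k = 3.

3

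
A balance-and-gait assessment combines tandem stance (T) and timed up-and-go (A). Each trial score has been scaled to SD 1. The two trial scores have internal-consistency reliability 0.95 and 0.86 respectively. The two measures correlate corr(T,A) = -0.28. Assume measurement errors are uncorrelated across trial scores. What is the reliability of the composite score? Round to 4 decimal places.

Var(T+A) = 2 + 2·[(-0.28)] = 2 − 0.56 = 1.44.
With uncorrelated errors the cross-covariances are all true-score covariance, so they carry over unchanged; only the diagonal terms shrink to ρᵢσᵢ².
True-score variance = [0.95 + 0.86] − 0.56 = 1.81 − 0.56 = 1.25.
Reliability = 1.25 / 1.44 = 0.8681.

0.8681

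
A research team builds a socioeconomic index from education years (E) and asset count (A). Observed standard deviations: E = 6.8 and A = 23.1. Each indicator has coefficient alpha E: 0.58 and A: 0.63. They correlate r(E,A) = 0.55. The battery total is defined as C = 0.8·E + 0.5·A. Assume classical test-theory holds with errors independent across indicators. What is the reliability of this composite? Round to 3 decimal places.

Var(C) = 0.8²·6.8² + 0.5²·23.1² + 2·[0.4·6.8·23.1·0.55] = 162.996 + 69.1152 = 232.111.
Under uncorrelated errors the observed covariances equal the true-score covariances, so only the own-variance terms attenuate.
True-score variance = [0.8²·6.8²·0.58 + 0.5²·23.1²·0.63] + 69.1152 = 101.208 + 69.1152 = 170.323.
Reliability = 170.323 / 232.111 = 0.734.

0.734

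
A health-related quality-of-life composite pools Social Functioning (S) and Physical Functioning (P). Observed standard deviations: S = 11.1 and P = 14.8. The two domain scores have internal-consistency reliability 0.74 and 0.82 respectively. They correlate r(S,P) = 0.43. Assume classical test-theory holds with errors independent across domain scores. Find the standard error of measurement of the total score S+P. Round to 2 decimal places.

Var(total) = 342.25 + 141.281 = 483.531.
True-score variance = 270.788 + 141.281 = 412.069, so reliability = 0.8522.
Error variance = 483.531 − 412.069 = 71.4618; SEM = √71.4618 = 8.45.

8.45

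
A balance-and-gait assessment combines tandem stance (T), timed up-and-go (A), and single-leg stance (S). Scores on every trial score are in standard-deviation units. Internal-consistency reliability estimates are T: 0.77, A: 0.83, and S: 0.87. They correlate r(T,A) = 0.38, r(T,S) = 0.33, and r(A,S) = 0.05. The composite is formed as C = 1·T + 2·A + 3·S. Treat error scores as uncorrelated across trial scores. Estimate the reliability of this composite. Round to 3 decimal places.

0.885

Var(C) = 1 + 2² + 3² + 2·[2·0.38 + 3·0.33 + 6·0.05] = 14 + 4.1 = 18.1.
With uncorrelated errors the cross-covariances are all true-score covariance, so they carry over unchanged; only the diagonal terms shrink to ρᵢσᵢ².
True-score variance = [0.77 + 2²·0.83 + 3²·0.87] + 4.1 = 11.92 + 4.1 = 16.02.
Reliability = 16.02 / 18.1 = 0.885.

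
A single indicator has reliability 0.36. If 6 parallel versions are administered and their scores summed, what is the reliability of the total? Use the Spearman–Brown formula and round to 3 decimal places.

0.771

ρ_k = kρ / (1 + (k−1)ρ) = 6·0.36 / (1 + 5·0.36) = 2.160 / 2.800 = 0.771.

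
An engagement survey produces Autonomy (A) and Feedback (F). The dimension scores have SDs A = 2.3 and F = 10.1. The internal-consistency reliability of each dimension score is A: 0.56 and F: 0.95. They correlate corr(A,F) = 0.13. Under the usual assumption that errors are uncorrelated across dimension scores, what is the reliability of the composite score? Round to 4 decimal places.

Var(A+F) = 2.3² + 10.1² + 2·[2.3·10.1·0.13] = 107.3 + 6.0398 = 113.34.
Because errors are independent across components, Cov(Tᵢ,Tⱼ) = Cov(Xᵢ,Xⱼ); the off-diagonal part of the true-score variance is the same as above.
True-score variance = [2.3²·0.56 + 10.1²·0.95] + 6.0398 = 99.8719 + 6.0398 = 105.912.
Reliability = 105.912 / 113.34 = 0.9345.

0.9345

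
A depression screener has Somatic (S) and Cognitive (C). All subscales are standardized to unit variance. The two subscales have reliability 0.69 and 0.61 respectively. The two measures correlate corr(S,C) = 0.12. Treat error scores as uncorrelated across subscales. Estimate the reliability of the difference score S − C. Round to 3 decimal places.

Var(S−C) = 1 + 1 − 2·0.12 = 2 − 0.24 = 1.76.
Because errors are independent across components, Cov(Tᵢ,Tⱼ) = Cov(Xᵢ,Xⱼ); the off-diagonal part of the true-score variance is the same as above.
True-score variance = [0.69 + 0.61] − 0.24 = 1.3 − 0.24 = 1.06.
Reliability = 1.06 / 1.76 = 0.602.

0.602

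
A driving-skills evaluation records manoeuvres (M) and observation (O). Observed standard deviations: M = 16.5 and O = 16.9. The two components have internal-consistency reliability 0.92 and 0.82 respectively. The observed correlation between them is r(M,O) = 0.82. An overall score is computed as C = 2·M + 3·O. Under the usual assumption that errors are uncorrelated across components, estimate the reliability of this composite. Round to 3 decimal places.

0.914

Var(C) = 2²·16.5² + 3²·16.9² + 2·[6·16.5·16.9·0.82] = 3659.49 + 2743.88 = 6403.37.
Because errors are independent across components, Cov(Tᵢ,Tⱼ) = Cov(Xᵢ,Xⱼ); the off-diagonal part of the true-score variance is the same as above.
True-score variance = [2²·16.5²·0.92 + 3²·16.9²·0.82] + 2743.88 = 3109.68 + 2743.88 = 5853.57.
Reliability = 5853.57 / 6403.37 = 0.914.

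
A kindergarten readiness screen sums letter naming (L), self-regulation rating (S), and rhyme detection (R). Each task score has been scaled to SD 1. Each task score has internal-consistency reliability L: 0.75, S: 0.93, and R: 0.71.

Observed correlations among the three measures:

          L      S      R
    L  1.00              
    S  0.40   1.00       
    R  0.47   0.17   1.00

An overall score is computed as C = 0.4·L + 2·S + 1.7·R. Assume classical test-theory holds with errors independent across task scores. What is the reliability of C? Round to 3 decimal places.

Var(C) = 0.4² + 2² + 1.7² + 2·[0.8·0.40 + 0.68·0.47 + 3.4·0.17] = 7.05 + 2.4352 = 9.4852.
With uncorrelated errors the cross-covariances are all true-score covariance, so they carry over unchanged; only the diagonal terms shrink to ρᵢσᵢ².
True-score variance = [0.4²·0.75 + 2²·0.93 + 1.7²·0.71] + 2.4352 = 5.8919 + 2.4352 = 8.3271.
Reliability = 8.3271 / 9.4852 = 0.878.

0.878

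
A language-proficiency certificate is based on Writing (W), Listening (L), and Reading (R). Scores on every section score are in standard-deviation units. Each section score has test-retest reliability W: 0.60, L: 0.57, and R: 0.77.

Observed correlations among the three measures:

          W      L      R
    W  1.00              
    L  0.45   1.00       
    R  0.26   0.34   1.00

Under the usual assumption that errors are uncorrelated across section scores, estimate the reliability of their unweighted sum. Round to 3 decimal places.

0.792

Var(W+L+R) = 3 + 2·[0.45 + 0.26 + 0.34] = 3 + 2.1 = 5.1.
Under uncorrelated errors the observed covariances equal the true-score covariances, so only the own-variance terms attenuate.
True-score variance = [0.60 + 0.57 + 0.77] + 2.1 = 1.94 + 2.1 = 4.04.
Reliability = 4.04 / 5.1 = 0.792.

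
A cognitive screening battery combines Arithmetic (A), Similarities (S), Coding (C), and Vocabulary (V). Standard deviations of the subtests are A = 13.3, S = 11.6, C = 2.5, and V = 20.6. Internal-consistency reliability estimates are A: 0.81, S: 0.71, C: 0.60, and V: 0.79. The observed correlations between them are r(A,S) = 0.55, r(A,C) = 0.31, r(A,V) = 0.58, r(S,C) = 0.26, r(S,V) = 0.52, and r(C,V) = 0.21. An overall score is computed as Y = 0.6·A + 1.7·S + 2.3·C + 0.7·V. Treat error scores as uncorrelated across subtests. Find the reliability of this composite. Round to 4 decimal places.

Var(Y) = 0.6²·13.3² + 1.7²·11.6² + 2.3²·2.5² + 0.7²·20.6² + 2·[1.02·13.3·11.6·0.55 + 1.38·13.3·2.5·0.31 + 0.42·13.3·20.6·0.58 + 3.91·11.6·2.5·0.26 + 1.19·11.6·20.6·0.52 + 1.61·2.5·20.6·0.21] = 693.558 + 724.558 = 1418.12.
With uncorrelated errors the cross-covariances are all true-score covariance, so they carry over unchanged; only the diagonal terms shrink to ρᵢσᵢ².
True-score variance = [0.6²·13.3²·0.81 + 1.7²·11.6²·0.71 + 2.3²·2.5²·0.60 + 0.7²·20.6²·0.79] + 724.558 = 511.792 + 724.558 = 1236.35.
Reliability = 1236.35 / 1418.12 = 0.8718.

0.8718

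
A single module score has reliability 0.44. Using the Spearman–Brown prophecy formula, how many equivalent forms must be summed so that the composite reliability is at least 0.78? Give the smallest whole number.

k ≥ ρ*(1−ρ₁)/(ρ₁(1−ρ*)) = 0.78·0.56 / (0.44·0.22) = 4.512.
Smallest integer k = 5.

5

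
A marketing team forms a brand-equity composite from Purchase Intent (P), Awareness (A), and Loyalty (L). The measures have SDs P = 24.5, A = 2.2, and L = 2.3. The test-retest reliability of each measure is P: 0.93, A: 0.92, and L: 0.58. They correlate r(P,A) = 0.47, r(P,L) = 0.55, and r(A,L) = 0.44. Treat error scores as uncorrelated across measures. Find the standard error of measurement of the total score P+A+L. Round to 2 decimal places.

6.68

Var(total) = 610.38 + 117.104 = 727.484.
True-score variance = 565.754 + 117.104 = 682.857, so reliability = 0.9387.
Error variance = 727.484 − 682.857 = 44.6265; SEM = √44.6265 = 6.68.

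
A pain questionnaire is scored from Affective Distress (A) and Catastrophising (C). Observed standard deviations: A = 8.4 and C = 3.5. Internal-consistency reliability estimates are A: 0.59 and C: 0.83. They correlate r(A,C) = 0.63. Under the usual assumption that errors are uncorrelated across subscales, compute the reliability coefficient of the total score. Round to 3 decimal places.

Var(A+C) = 8.4² + 3.5² + 2·[8.4·3.5·0.63] = 82.81 + 37.044 = 119.854.
Under uncorrelated errors the observed covariances equal the true-score covariances, so only the own-variance terms attenuate.
True-score variance = [8.4²·0.59 + 3.5²·0.83] + 37.044 = 51.7979 + 37.044 = 88.8419.
Reliability = 88.8419 / 119.854 = 0.741.

0.741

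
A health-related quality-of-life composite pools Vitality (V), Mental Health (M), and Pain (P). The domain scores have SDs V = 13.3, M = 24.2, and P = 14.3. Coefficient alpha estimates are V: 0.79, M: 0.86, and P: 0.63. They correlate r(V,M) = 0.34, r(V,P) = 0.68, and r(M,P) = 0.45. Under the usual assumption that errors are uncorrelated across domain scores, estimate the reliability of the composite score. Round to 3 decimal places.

Var(V+M+P) = 13.3² + 24.2² + 14.3² + 2·[13.3·24.2·0.34 + 13.3·14.3·0.68 + 24.2·14.3·0.45] = 967.02 + 788.977 = 1756.
Because errors are independent across components, Cov(Tᵢ,Tⱼ) = Cov(Xᵢ,Xⱼ); the off-diagonal part of the true-score variance is the same as above.
True-score variance = [13.3²·0.79 + 24.2²·0.86 + 14.3²·0.63] + 788.977 = 772.222 + 788.977 = 1561.2.
Reliability = 1561.2 / 1756 = 0.889.

0.889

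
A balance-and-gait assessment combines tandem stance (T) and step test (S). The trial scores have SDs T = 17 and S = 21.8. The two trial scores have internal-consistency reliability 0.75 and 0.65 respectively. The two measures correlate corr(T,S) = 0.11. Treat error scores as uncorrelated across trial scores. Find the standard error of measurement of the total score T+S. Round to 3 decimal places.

Var(total) = 764.24 + 81.532 = 845.772.
True-score variance = 525.656 + 81.532 = 607.188, so reliability = 0.7179.
Error variance = 845.772 − 607.188 = 238.584; SEM = √238.584 = 15.446.

15.446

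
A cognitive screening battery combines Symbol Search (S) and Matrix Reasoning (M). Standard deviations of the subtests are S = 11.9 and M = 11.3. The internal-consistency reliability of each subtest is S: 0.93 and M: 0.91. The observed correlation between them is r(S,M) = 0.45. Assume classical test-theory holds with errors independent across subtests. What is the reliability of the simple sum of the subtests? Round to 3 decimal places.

0.945

Var(S+M) = 11.9² + 11.3² + 2·[11.9·11.3·0.45] = 269.3 + 121.023 = 390.323.
With uncorrelated errors the cross-covariances are all true-score covariance, so they carry over unchanged; only the diagonal terms shrink to ρᵢσᵢ².
True-score variance = [11.9²·0.93 + 11.3²·0.91] + 121.023 = 247.895 + 121.023 = 368.918.
Reliability = 368.918 / 390.323 = 0.945.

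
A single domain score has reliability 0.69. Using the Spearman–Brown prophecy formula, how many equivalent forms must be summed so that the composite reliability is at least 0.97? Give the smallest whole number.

15

k ≥ ρ*(1−ρ₁)/(ρ₁(1−ρ*)) = 0.97·0.31 / (0.69·0.03) = 14.527.
Smallest integer k = 15.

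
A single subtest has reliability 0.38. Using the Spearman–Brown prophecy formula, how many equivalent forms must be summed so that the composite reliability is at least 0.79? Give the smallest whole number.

k ≥ ρ*(1−ρ₁)/(ρ₁(1−ρ*)) = 0.79·0.62 / (0.38·0.21) = 6.138.
Smallest integer k = 7.

7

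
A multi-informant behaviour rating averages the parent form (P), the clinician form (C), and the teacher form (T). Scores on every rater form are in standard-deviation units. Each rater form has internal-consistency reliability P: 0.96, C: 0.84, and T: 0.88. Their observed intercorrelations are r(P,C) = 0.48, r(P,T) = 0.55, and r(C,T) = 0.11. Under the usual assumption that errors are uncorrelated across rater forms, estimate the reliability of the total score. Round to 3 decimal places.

0.939

Var(P+C+T) = 3 + 2·[0.48 + 0.55 + 0.11] = 3 + 2.28 = 5.28.
Under uncorrelated errors the observed covariances equal the true-score covariances, so only the own-variance terms attenuate.
True-score variance = [0.96 + 0.84 + 0.88] + 2.28 = 2.68 + 2.28 = 4.96.
Reliability = 4.96 / 5.28 = 0.939.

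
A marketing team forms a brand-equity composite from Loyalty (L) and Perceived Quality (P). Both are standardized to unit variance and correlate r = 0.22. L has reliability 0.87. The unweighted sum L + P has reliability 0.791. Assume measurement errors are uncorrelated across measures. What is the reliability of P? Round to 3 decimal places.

Var(L+P) = 2 + 2·0.22 = 2.440.
True-score variance = ρ_L + ρ_P + 2·0.22, so 0.791 = (0.87 + ρ_P + 0.44) / 2.440.
ρ_P = 0.791·2.440 − 0.87 − 0.44 = 0.620.

0.620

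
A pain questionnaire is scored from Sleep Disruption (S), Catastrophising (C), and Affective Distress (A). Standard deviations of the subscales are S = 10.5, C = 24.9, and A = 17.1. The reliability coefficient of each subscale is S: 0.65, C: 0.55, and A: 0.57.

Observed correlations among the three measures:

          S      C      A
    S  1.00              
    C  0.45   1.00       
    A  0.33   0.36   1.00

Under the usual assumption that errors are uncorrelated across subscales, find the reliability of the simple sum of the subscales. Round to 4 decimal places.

Var(S+C+A) = 10.5² + 24.9² + 17.1² + 2·[10.5·24.9·0.45 + 10.5·17.1·0.33 + 24.9·17.1·0.36] = 1022.67 + 660.377 = 1683.05.
Because errors are independent across components, Cov(Tᵢ,Tⱼ) = Cov(Xᵢ,Xⱼ); the off-diagonal part of the true-score variance is the same as above.
True-score variance = [10.5²·0.65 + 24.9²·0.55 + 17.1²·0.57] + 660.377 = 579.342 + 660.377 = 1239.72.
Reliability = 1239.72 / 1683.05 = 0.7366.

0.7366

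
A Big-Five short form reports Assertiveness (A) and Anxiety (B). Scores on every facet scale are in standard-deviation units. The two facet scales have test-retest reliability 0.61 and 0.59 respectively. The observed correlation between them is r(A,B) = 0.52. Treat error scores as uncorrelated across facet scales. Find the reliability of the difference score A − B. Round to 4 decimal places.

Var(A−B) = 1 + 1 − 2·0.52 = 2 − 1.04 = 0.96.
With uncorrelated errors the cross-covariances are all true-score covariance, so they carry over unchanged; only the diagonal terms shrink to ρᵢσᵢ².
True-score variance = [0.61 + 0.59] − 1.04 = 1.2 − 1.04 = 0.16.
Reliability = 0.16 / 0.96 = 0.1667.

0.1667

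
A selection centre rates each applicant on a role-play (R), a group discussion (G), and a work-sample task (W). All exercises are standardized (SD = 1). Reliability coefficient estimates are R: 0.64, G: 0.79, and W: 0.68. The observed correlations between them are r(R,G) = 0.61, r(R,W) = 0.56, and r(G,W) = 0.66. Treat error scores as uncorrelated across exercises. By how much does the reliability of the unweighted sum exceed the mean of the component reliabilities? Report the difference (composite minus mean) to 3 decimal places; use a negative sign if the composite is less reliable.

Var(sum) = 3 + 3.66 = 6.66; true-score variance = 2.11 + 3.66 = 5.77; composite reliability = 0.8664.
Mean component reliability = 0.7033.
Difference = 0.8664 − 0.7033 = 0.163.

0.163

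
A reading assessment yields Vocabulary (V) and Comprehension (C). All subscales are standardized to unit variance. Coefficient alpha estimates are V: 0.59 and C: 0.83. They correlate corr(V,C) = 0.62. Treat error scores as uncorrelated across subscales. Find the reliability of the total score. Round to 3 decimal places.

Var(V+C) = 2 + 2·[0.62] = 2 + 1.24 = 3.24.
Because errors are independent across components, Cov(Tᵢ,Tⱼ) = Cov(Xᵢ,Xⱼ); the off-diagonal part of the true-score variance is the same as above.
True-score variance = [0.59 + 0.83] + 1.24 = 1.42 + 1.24 = 2.66.
Reliability = 2.66 / 3.24 = 0.821.

0.821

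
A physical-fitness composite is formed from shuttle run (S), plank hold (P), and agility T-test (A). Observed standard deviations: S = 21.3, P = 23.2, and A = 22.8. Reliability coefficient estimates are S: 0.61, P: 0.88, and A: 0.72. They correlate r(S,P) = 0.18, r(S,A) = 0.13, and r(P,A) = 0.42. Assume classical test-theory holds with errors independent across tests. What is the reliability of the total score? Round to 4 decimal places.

Var(S+P+A) = 21.3² + 23.2² + 22.8² + 2·[21.3·23.2·0.18 + 21.3·22.8·0.13 + 23.2·22.8·0.42] = 1511.77 + 748.49 = 2260.26.
With uncorrelated errors the cross-covariances are all true-score covariance, so they carry over unchanged; only the diagonal terms shrink to ρᵢσᵢ².
True-score variance = [21.3²·0.61 + 23.2²·0.88 + 22.8²·0.72] + 748.49 = 1124.69 + 748.49 = 1873.18.
Reliability = 1873.18 / 2260.26 = 0.8287.

0.8287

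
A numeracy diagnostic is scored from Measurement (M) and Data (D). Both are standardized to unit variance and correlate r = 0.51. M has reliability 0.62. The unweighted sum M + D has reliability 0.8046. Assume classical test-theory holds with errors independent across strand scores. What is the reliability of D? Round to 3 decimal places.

0.790

Var(M+D) = 2 + 2·0.51 = 3.020.
True-score variance = ρ_M + ρ_D + 2·0.51, so 0.8046 = (0.62 + ρ_D + 1.02) / 3.020.
ρ_D = 0.8046·3.020 − 0.62 − 1.02 = 0.790.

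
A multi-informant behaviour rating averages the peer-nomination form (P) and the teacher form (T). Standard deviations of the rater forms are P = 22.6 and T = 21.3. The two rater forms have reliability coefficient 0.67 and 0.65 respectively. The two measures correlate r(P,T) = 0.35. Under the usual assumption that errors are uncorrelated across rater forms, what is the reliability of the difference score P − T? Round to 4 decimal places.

Var(P−T) = 22.6² + 21.3² − 2·22.6·21.3·0.35 = 964.45 − 336.966 = 627.484.
Because errors are independent across components, Cov(Tᵢ,Tⱼ) = Cov(Xᵢ,Xⱼ); the off-diagonal part of the true-score variance is the same as above.
True-score variance = [22.6²·0.67 + 21.3²·0.65] − 336.966 = 637.108 − 336.966 = 300.142.
Reliability = 300.142 / 627.484 = 0.4783.

0.4783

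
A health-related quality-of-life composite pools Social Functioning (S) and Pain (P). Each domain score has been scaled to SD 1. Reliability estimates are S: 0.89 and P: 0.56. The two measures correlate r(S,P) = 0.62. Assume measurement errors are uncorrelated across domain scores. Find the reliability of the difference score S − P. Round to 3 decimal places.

Var(S−P) = 1 + 1 − 2·0.62 = 2 − 1.24 = 0.76.
Under uncorrelated errors the observed covariances equal the true-score covariances, so only the own-variance terms attenuate.
True-score variance = [0.89 + 0.56] − 1.24 = 1.45 − 1.24 = 0.21.
Reliability = 0.21 / 0.76 = 0.276.

0.276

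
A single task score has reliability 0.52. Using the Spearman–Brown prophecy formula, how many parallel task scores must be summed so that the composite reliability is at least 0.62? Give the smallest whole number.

2

k ≥ ρ*(1−ρ₁)/(ρ₁(1−ρ*)) = 0.62·0.48 / (0.52·0.38) = 1.506.
Smallest integer k = 2.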